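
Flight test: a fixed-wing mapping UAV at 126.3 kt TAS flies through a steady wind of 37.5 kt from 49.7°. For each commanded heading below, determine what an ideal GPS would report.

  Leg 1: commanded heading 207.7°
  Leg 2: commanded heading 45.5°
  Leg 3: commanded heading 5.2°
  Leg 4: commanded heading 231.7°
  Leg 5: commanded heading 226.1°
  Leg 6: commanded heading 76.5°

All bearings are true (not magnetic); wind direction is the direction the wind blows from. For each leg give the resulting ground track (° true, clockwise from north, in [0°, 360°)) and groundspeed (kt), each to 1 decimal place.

Leg 1: track=212.7°, groundspeed=161.7 kt
Leg 2: track=43.7°, groundspeed=88.9 kt
Leg 3: track=350.4°, groundspeed=103.0 kt
Leg 4: track=231.2°, groundspeed=163.8 kt
Leg 5: track=226.9°, groundspeed=163.7 kt
Leg 6: track=86.8°, groundspeed=94.4 kt

Leg 1: heading 207.7°; drift +5.0° → track 212.7°, groundspeed 161.7 kt
Leg 2: heading 45.5°; drift -1.8° → track 43.7°, groundspeed 88.9 kt
Leg 3: heading 5.2°; drift -14.8° → track 350.4°, groundspeed 103.0 kt
Leg 4: heading 231.7°; drift -0.5° → track 231.2°, groundspeed 163.8 kt
Leg 5: heading 226.1°; drift +0.8° → track 226.9°, groundspeed 163.7 kt
Leg 6: heading 76.5°; drift +10.3° → track 86.8°, groundspeed 94.4 kt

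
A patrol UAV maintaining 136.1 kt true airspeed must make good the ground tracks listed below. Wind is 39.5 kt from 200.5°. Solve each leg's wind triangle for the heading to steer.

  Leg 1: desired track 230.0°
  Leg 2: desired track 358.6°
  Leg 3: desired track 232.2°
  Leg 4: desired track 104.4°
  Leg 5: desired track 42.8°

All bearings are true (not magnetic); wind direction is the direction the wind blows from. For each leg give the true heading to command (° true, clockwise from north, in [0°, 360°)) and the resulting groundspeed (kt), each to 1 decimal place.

Leg 1: desired track 230.0°; wind correction -8.2° → command heading 221.8°, groundspeed 100.3 kt
Leg 2: desired track 358.6°; wind correction -6.2° → command heading 352.4°, groundspeed 171.9 kt
Leg 3: desired track 232.2°; wind correction -8.8° → command heading 223.4°, groundspeed 100.9 kt
Leg 4: desired track 104.4°; wind correction +16.8° → command heading 121.2°, groundspeed 134.5 kt
Leg 5: desired track 42.8°; wind correction +6.3° → command heading 49.1°, groundspeed 171.8 kt

Leg 1: heading=221.8°, groundspeed=100.3 kt
Leg 2: heading=352.4°, groundspeed=171.9 kt
Leg 3: heading=223.4°, groundspeed=100.9 kt
Leg 4: heading=121.2°, groundspeed=134.5 kt
Leg 5: heading=49.1°, groundspeed=171.8 kt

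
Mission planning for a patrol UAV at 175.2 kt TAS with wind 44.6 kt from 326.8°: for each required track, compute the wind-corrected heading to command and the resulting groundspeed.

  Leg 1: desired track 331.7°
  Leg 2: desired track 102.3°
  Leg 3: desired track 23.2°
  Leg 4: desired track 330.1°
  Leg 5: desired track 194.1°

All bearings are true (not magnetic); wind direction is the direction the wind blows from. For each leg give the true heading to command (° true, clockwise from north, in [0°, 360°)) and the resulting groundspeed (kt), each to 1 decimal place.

Leg 1: desired track 331.7°; wind correction -1.2° → command heading 330.5°, groundspeed 130.7 kt
Leg 2: desired track 102.3°; wind correction -10.3° → command heading 92.0°, groundspeed 204.2 kt
Leg 3: desired track 23.2°; wind correction -12.2° → command heading 11.0°, groundspeed 146.5 kt
Leg 4: desired track 330.1°; wind correction -0.8° → command heading 329.3°, groundspeed 130.7 kt
Leg 5: desired track 194.1°; wind correction +10.8° → command heading 204.9°, groundspeed 202.4 kt

Leg 1: heading=330.5°, groundspeed=130.7 kt
Leg 2: heading=92.0°, groundspeed=204.2 kt
Leg 3: heading=11.0°, groundspeed=146.5 kt
Leg 4: heading=329.3°, groundspeed=130.7 kt
Leg 5: heading=204.9°, groundspeed=202.4 kt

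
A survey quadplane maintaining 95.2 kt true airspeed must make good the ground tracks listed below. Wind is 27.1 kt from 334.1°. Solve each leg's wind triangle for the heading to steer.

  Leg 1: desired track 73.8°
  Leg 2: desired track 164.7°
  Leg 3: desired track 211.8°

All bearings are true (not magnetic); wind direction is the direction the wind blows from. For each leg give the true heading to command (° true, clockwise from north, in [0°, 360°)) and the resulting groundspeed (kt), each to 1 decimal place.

Leg 1: desired track 73.8°; wind correction -16.3° → command heading 57.5°, groundspeed 95.9 kt
Leg 2: desired track 164.7°; wind correction +3.0° → command heading 167.7°, groundspeed 121.7 kt
Leg 3: desired track 211.8°; wind correction +13.9° → command heading 225.7°, groundspeed 106.9 kt

Leg 1: heading=57.5°, groundspeed=95.9 kt
Leg 2: heading=167.7°, groundspeed=121.7 kt
Leg 3: heading=225.7°, groundspeed=106.9 kt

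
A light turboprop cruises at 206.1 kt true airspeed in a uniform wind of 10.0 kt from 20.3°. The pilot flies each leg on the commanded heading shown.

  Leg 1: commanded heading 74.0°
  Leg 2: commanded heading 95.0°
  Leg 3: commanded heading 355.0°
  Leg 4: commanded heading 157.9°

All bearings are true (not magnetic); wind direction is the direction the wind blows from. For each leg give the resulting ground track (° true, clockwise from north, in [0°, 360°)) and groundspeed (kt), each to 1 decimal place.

Leg 1: heading 74.0°; drift +2.3° → track 76.3°, groundspeed 200.3 kt
Leg 2: heading 95.0°; drift +2.7° → track 97.7°, groundspeed 203.7 kt
Leg 3: heading 355.0°; drift -1.2° → track 353.8°, groundspeed 197.1 kt
Leg 4: heading 157.9°; drift +1.8° → track 159.7°, groundspeed 213.6 kt

Leg 1: track=76.3°, groundspeed=200.3 kt
Leg 2: track=97.7°, groundspeed=203.7 kt
Leg 3: track=353.8°, groundspeed=197.1 kt
Leg 4: track=159.7°, groundspeed=213.6 kt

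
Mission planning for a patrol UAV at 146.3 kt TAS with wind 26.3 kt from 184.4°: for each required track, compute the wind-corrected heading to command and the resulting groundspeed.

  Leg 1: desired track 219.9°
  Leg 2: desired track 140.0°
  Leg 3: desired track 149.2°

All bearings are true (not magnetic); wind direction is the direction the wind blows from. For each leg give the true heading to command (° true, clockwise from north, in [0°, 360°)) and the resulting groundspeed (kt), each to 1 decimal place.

Leg 1: desired track 219.9°; wind correction -6.0° → command heading 213.9°, groundspeed 124.1 kt
Leg 2: desired track 140.0°; wind correction +7.2° → command heading 147.2°, groundspeed 126.3 kt
Leg 3: desired track 149.2°; wind correction +5.9° → command heading 155.1°, groundspeed 124.0 kt

Leg 1: heading=213.9°, groundspeed=124.1 kt
Leg 2: heading=147.2°, groundspeed=126.3 kt
Leg 3: heading=155.1°, groundspeed=124.0 kt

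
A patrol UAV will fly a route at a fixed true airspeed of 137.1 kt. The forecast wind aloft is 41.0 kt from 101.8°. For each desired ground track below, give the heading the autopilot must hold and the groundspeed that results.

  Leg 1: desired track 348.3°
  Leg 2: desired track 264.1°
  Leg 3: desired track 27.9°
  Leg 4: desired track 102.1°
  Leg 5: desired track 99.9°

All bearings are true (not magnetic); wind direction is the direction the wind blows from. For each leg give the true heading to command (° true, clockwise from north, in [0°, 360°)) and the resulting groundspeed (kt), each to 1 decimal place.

Leg 1: heading=4.2°, groundspeed=148.2 kt
Leg 2: heading=258.9°, groundspeed=175.6 kt
Leg 3: heading=44.6°, groundspeed=119.9 kt
Leg 4: heading=102.0°, groundspeed=96.1 kt
Leg 5: heading=100.5°, groundspeed=96.1 kt

Leg 1: desired track 348.3°; wind correction +15.9° → command heading 4.2°, groundspeed 148.2 kt
Leg 2: desired track 264.1°; wind correction -5.2° → command heading 258.9°, groundspeed 175.6 kt
Leg 3: desired track 27.9°; wind correction +16.7° → command heading 44.6°, groundspeed 119.9 kt
Leg 4: desired track 102.1°; wind correction -0.1° → command heading 102.0°, groundspeed 96.1 kt
Leg 5: desired track 99.9°; wind correction +0.6° → command heading 100.5°, groundspeed 96.1 kt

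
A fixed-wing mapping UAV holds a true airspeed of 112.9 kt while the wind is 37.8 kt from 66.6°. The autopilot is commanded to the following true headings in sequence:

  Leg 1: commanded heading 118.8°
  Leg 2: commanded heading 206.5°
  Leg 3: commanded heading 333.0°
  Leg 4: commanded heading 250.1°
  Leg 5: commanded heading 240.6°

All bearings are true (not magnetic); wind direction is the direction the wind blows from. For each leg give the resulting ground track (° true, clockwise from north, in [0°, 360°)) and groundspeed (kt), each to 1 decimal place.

Leg 1: heading 118.8°; drift +18.4° → track 137.2°, groundspeed 94.6 kt
Leg 2: heading 206.5°; drift +9.7° → track 216.2°, groundspeed 143.9 kt
Leg 3: heading 333.0°; drift -18.1° → track 314.9°, groundspeed 121.3 kt
Leg 4: heading 250.1°; drift -0.9° → track 249.2°, groundspeed 150.6 kt
Leg 5: heading 240.6°; drift +1.5° → track 242.1°, groundspeed 150.5 kt

Leg 1: track=137.2°, groundspeed=94.6 kt
Leg 2: track=216.2°, groundspeed=143.9 kt
Leg 3: track=314.9°, groundspeed=121.3 kt
Leg 4: track=249.2°, groundspeed=150.6 kt
Leg 5: track=242.1°, groundspeed=150.5 kt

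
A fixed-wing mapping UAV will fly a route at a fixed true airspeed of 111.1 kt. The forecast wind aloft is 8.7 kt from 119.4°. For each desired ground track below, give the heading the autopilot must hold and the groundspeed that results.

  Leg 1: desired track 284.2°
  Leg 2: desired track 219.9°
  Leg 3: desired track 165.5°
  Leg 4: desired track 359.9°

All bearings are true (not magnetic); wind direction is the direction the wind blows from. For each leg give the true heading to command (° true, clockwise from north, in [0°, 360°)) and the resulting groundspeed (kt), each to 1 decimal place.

Leg 1: desired track 284.2°; wind correction -1.2° → command heading 283.0°, groundspeed 119.5 kt
Leg 2: desired track 219.9°; wind correction -4.4° → command heading 215.5°, groundspeed 112.4 kt
Leg 3: desired track 165.5°; wind correction -3.2° → command heading 162.3°, groundspeed 104.9 kt
Leg 4: desired track 359.9°; wind correction +3.9° → command heading 3.8°, groundspeed 115.1 kt

Leg 1: heading=283.0°, groundspeed=119.5 kt
Leg 2: heading=215.5°, groundspeed=112.4 kt
Leg 3: heading=162.3°, groundspeed=104.9 kt
Leg 4: heading=3.8°, groundspeed=115.1 kt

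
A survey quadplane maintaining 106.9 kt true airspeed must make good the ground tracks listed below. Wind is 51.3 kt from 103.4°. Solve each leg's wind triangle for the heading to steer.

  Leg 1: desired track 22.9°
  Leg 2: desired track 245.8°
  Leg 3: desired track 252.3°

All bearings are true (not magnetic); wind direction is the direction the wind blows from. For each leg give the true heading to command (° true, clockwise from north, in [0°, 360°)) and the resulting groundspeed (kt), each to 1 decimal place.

Leg 1: heading=51.1°, groundspeed=85.7 kt
Leg 2: heading=228.8°, groundspeed=142.9 kt
Leg 3: heading=237.9°, groundspeed=147.5 kt

Leg 1: desired track 22.9°; wind correction +28.2° → command heading 51.1°, groundspeed 85.7 kt
Leg 2: desired track 245.8°; wind correction -17.0° → command heading 228.8°, groundspeed 142.9 kt
Leg 3: desired track 252.3°; wind correction -14.4° → command heading 237.9°, groundspeed 147.5 kt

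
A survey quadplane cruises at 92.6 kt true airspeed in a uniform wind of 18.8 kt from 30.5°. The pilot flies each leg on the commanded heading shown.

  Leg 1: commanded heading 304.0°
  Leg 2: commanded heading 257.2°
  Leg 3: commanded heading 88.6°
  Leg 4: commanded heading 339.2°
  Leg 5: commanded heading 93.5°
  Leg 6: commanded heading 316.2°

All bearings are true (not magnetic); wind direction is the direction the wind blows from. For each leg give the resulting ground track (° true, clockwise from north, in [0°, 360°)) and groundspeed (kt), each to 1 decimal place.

Leg 1: track=292.4°, groundspeed=93.4 kt
Leg 2: track=249.8°, groundspeed=106.4 kt
Leg 3: track=99.5°, groundspeed=84.2 kt
Leg 4: track=328.9°, groundspeed=82.2 kt
Leg 5: track=104.8°, groundspeed=85.7 kt
Leg 6: track=304.5°, groundspeed=89.4 kt

Leg 1: heading 304.0°; drift -11.6° → track 292.4°, groundspeed 93.4 kt
Leg 2: heading 257.2°; drift -7.4° → track 249.8°, groundspeed 106.4 kt
Leg 3: heading 88.6°; drift +10.9° → track 99.5°, groundspeed 84.2 kt
Leg 4: heading 339.2°; drift -10.3° → track 328.9°, groundspeed 82.2 kt
Leg 5: heading 93.5°; drift +11.3° → track 104.8°, groundspeed 85.7 kt
Leg 6: heading 316.2°; drift -11.7° → track 304.5°, groundspeed 89.4 kt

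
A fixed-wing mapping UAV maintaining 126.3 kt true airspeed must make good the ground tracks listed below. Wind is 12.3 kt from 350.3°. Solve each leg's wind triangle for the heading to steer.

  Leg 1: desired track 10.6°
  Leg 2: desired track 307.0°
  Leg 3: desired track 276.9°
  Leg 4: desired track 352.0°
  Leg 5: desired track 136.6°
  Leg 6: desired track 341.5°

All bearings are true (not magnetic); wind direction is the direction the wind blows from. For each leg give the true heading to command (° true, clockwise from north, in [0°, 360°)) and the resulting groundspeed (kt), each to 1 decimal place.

Leg 1: heading=8.7°, groundspeed=114.7 kt
Leg 2: heading=310.8°, groundspeed=117.1 kt
Leg 3: heading=282.3°, groundspeed=122.2 kt
Leg 4: heading=351.8°, groundspeed=114.0 kt
Leg 5: heading=133.5°, groundspeed=136.3 kt
Leg 6: heading=342.4°, groundspeed=114.1 kt

Leg 1: desired track 10.6°; wind correction -1.9° → command heading 8.7°, groundspeed 114.7 kt
Leg 2: desired track 307.0°; wind correction +3.8° → command heading 310.8°, groundspeed 117.1 kt
Leg 3: desired track 276.9°; wind correction +5.4° → command heading 282.3°, groundspeed 122.2 kt
Leg 4: desired track 352.0°; wind correction -0.2° → command heading 351.8°, groundspeed 114.0 kt
Leg 5: desired track 136.6°; wind correction -3.1° → command heading 133.5°, groundspeed 136.3 kt
Leg 6: desired track 341.5°; wind correction +0.9° → command heading 342.4°, groundspeed 114.1 kt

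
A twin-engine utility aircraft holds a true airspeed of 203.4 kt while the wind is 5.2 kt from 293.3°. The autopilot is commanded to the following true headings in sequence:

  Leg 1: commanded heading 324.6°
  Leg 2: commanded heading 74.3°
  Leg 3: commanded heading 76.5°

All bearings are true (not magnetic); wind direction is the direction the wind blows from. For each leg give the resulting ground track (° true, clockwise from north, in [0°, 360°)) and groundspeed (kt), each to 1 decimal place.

Leg 1: track=325.4°, groundspeed=199.0 kt
Leg 2: track=75.2°, groundspeed=207.5 kt
Leg 3: track=77.4°, groundspeed=207.6 kt

Leg 1: heading 324.6°; drift +0.8° → track 325.4°, groundspeed 199.0 kt
Leg 2: heading 74.3°; drift +0.9° → track 75.2°, groundspeed 207.5 kt
Leg 3: heading 76.5°; drift +0.9° → track 77.4°, groundspeed 207.6 kt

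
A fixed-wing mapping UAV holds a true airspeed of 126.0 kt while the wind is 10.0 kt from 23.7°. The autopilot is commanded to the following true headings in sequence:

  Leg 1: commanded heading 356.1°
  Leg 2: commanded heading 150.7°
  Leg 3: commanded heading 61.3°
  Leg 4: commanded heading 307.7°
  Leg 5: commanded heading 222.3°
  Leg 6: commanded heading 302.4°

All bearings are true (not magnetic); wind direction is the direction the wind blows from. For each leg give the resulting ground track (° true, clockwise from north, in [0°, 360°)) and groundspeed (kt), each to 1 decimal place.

Leg 1: track=353.8°, groundspeed=117.2 kt
Leg 2: track=154.2°, groundspeed=132.3 kt
Leg 3: track=64.3°, groundspeed=118.2 kt
Leg 4: track=303.2°, groundspeed=124.0 kt
Leg 5: track=221.0°, groundspeed=135.5 kt
Leg 6: track=297.9°, groundspeed=124.9 kt

Leg 1: heading 356.1°; drift -2.3° → track 353.8°, groundspeed 117.2 kt
Leg 2: heading 150.7°; drift +3.5° → track 154.2°, groundspeed 132.3 kt
Leg 3: heading 61.3°; drift +3.0° → track 64.3°, groundspeed 118.2 kt
Leg 4: heading 307.7°; drift -4.5° → track 303.2°, groundspeed 124.0 kt
Leg 5: heading 222.3°; drift -1.3° → track 221.0°, groundspeed 135.5 kt
Leg 6: heading 302.4°; drift -4.5° → track 297.9°, groundspeed 124.9 kt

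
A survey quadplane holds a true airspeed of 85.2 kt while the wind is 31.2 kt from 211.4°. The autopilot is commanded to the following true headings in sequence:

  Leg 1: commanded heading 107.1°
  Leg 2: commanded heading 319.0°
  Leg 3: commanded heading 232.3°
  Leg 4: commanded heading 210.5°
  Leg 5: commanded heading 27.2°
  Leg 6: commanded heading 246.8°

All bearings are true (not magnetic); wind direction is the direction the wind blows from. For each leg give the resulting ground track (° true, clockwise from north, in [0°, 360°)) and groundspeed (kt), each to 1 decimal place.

Leg 1: heading 107.1°; drift -18.0° → track 89.1°, groundspeed 97.7 kt
Leg 2: heading 319.0°; drift +17.4° → track 336.4°, groundspeed 99.2 kt
Leg 3: heading 232.3°; drift +11.2° → track 243.5°, groundspeed 57.1 kt
Leg 4: heading 210.5°; drift -0.5° → track 210.0°, groundspeed 54.0 kt
Leg 5: heading 27.2°; drift +1.1° → track 28.3°, groundspeed 116.3 kt
Leg 6: heading 246.8°; drift +16.8° → track 263.6°, groundspeed 62.4 kt

Leg 1: track=89.1°, groundspeed=97.7 kt
Leg 2: track=336.4°, groundspeed=99.2 kt
Leg 3: track=243.5°, groundspeed=57.1 kt
Leg 4: track=210.0°, groundspeed=54.0 kt
Leg 5: track=28.3°, groundspeed=116.3 kt
Leg 6: track=263.6°, groundspeed=62.4 kt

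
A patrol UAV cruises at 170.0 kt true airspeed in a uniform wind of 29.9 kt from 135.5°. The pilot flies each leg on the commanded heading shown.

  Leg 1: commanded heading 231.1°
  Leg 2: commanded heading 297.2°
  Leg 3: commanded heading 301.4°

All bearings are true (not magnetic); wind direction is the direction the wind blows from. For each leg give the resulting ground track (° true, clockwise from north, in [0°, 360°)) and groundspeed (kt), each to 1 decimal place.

Leg 1: track=240.9°, groundspeed=175.5 kt
Leg 2: track=299.9°, groundspeed=198.6 kt
Leg 3: track=303.5°, groundspeed=199.1 kt

Leg 1: heading 231.1°; drift +9.8° → track 240.9°, groundspeed 175.5 kt
Leg 2: heading 297.2°; drift +2.7° → track 299.9°, groundspeed 198.6 kt
Leg 3: heading 301.4°; drift +2.1° → track 303.5°, groundspeed 199.1 kt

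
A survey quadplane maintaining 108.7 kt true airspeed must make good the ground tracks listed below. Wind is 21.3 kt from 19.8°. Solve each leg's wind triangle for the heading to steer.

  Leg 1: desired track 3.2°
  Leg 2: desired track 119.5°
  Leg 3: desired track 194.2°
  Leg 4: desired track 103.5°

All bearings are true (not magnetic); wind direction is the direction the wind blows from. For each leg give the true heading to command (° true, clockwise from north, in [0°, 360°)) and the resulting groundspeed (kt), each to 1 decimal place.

Leg 1: desired track 3.2°; wind correction +3.2° → command heading 6.4°, groundspeed 88.1 kt
Leg 2: desired track 119.5°; wind correction -11.1° → command heading 108.4°, groundspeed 110.2 kt
Leg 3: desired track 194.2°; wind correction -1.1° → command heading 193.1°, groundspeed 129.9 kt
Leg 4: desired track 103.5°; wind correction -11.2° → command heading 92.3°, groundspeed 104.3 kt

Leg 1: heading=6.4°, groundspeed=88.1 kt
Leg 2: heading=108.4°, groundspeed=110.2 kt
Leg 3: heading=193.1°, groundspeed=129.9 kt
Leg 4: heading=92.3°, groundspeed=104.3 kt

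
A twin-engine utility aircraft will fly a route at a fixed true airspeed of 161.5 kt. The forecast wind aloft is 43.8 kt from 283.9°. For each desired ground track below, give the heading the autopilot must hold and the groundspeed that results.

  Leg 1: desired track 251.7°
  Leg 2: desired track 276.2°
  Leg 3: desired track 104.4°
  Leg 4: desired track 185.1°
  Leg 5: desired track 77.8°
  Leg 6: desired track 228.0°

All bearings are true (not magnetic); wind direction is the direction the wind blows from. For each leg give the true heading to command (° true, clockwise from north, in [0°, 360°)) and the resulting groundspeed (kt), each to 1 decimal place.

Leg 1: desired track 251.7°; wind correction +8.3° → command heading 260.0°, groundspeed 122.7 kt
Leg 2: desired track 276.2°; wind correction +2.1° → command heading 278.3°, groundspeed 118.0 kt
Leg 3: desired track 104.4°; wind correction +0.1° → command heading 104.5°, groundspeed 205.3 kt
Leg 4: desired track 185.1°; wind correction +15.5° → command heading 200.6°, groundspeed 162.3 kt
Leg 5: desired track 77.8°; wind correction -6.9° → command heading 70.9°, groundspeed 199.7 kt
Leg 6: desired track 228.0°; wind correction +13.0° → command heading 241.0°, groundspeed 132.8 kt

Leg 1: heading=260.0°, groundspeed=122.7 kt
Leg 2: heading=278.3°, groundspeed=118.0 kt
Leg 3: heading=104.5°, groundspeed=205.3 kt
Leg 4: heading=200.6°, groundspeed=162.3 kt
Leg 5: heading=70.9°, groundspeed=199.7 kt
Leg 6: heading=241.0°, groundspeed=132.8 kt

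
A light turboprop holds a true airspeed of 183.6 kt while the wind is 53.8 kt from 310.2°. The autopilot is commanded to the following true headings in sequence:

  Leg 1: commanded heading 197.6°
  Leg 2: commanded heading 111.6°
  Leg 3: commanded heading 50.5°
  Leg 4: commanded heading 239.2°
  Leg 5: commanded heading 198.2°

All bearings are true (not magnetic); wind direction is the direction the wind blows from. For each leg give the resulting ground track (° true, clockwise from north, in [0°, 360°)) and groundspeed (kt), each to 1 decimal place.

Leg 1: heading 197.6°; drift -13.7° → track 183.9°, groundspeed 210.2 kt
Leg 2: heading 111.6°; drift +4.2° → track 115.8°, groundspeed 235.2 kt
Leg 3: heading 50.5°; drift +15.3° → track 65.8°, groundspeed 200.3 kt
Leg 4: heading 239.2°; drift -17.0° → track 222.2°, groundspeed 173.7 kt
Leg 5: heading 198.2°; drift -13.8° → track 184.4°, groundspeed 209.8 kt

Leg 1: track=183.9°, groundspeed=210.2 kt
Leg 2: track=115.8°, groundspeed=235.2 kt
Leg 3: track=65.8°, groundspeed=200.3 kt
Leg 4: track=222.2°, groundspeed=173.7 kt
Leg 5: track=184.4°, groundspeed=209.8 kt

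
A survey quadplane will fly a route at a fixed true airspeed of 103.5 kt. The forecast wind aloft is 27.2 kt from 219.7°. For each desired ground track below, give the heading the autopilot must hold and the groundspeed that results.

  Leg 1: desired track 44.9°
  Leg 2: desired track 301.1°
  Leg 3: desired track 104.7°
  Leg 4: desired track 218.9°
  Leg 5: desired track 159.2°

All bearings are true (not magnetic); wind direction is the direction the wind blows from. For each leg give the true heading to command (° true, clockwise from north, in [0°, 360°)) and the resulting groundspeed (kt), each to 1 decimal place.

Leg 1: heading=46.3°, groundspeed=130.6 kt
Leg 2: heading=286.0°, groundspeed=95.9 kt
Leg 3: heading=118.5°, groundspeed=112.0 kt
Leg 4: heading=219.1°, groundspeed=76.3 kt
Leg 5: heading=172.4°, groundspeed=87.4 kt

Leg 1: desired track 44.9°; wind correction +1.4° → command heading 46.3°, groundspeed 130.6 kt
Leg 2: desired track 301.1°; wind correction -15.1° → command heading 286.0°, groundspeed 95.9 kt
Leg 3: desired track 104.7°; wind correction +13.8° → command heading 118.5°, groundspeed 112.0 kt
Leg 4: desired track 218.9°; wind correction +0.2° → command heading 219.1°, groundspeed 76.3 kt
Leg 5: desired track 159.2°; wind correction +13.2° → command heading 172.4°, groundspeed 87.4 kt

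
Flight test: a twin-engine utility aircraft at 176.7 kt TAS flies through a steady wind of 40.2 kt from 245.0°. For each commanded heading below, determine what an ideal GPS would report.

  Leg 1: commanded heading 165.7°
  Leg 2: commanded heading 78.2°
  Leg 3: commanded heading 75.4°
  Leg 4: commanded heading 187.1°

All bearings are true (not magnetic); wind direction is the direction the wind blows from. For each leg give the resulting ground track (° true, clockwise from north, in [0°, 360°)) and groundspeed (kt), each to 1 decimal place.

Leg 1: track=152.6°, groundspeed=173.8 kt
Leg 2: track=75.8°, groundspeed=216.0 kt
Leg 3: track=73.5°, groundspeed=216.4 kt
Leg 4: track=174.7°, groundspeed=159.0 kt

Leg 1: heading 165.7°; drift -13.1° → track 152.6°, groundspeed 173.8 kt
Leg 2: heading 78.2°; drift -2.4° → track 75.8°, groundspeed 216.0 kt
Leg 3: heading 75.4°; drift -1.9° → track 73.5°, groundspeed 216.4 kt
Leg 4: heading 187.1°; drift -12.4° → track 174.7°, groundspeed 159.0 kt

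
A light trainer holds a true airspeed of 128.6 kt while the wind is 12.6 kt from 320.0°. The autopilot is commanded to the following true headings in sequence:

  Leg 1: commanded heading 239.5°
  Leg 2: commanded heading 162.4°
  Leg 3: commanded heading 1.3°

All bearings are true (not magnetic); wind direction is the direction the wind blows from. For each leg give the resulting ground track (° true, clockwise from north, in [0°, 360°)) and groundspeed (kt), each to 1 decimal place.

Leg 1: heading 239.5°; drift -5.6° → track 233.9°, groundspeed 127.1 kt
Leg 2: heading 162.4°; drift -2.0° → track 160.4°, groundspeed 140.3 kt
Leg 3: heading 1.3°; drift +4.0° → track 5.3°, groundspeed 119.4 kt

Leg 1: track=233.9°, groundspeed=127.1 kt
Leg 2: track=160.4°, groundspeed=140.3 kt
Leg 3: track=5.3°, groundspeed=119.4 kt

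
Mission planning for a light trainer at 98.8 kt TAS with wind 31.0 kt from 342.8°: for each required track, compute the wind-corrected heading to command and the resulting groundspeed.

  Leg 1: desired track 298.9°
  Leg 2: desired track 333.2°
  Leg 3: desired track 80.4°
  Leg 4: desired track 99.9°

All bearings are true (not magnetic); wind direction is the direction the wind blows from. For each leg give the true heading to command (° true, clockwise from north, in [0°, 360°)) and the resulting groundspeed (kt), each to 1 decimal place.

Leg 1: desired track 298.9°; wind correction +12.6° → command heading 311.5°, groundspeed 74.1 kt
Leg 2: desired track 333.2°; wind correction +3.0° → command heading 336.2°, groundspeed 68.1 kt
Leg 3: desired track 80.4°; wind correction -18.1° → command heading 62.3°, groundspeed 98.0 kt
Leg 4: desired track 99.9°; wind correction -16.2° → command heading 83.7°, groundspeed 109.0 kt

Leg 1: heading=311.5°, groundspeed=74.1 kt
Leg 2: heading=336.2°, groundspeed=68.1 kt
Leg 3: heading=62.3°, groundspeed=98.0 kt
Leg 4: heading=83.7°, groundspeed=109.0 kt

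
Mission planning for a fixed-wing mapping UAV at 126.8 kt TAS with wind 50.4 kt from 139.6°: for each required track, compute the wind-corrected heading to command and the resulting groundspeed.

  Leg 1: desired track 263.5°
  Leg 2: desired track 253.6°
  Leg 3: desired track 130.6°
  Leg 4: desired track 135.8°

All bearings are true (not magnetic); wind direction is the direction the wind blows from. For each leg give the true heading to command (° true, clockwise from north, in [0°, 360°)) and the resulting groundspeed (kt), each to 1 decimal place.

Leg 1: desired track 263.5°; wind correction -19.3° → command heading 244.2°, groundspeed 147.8 kt
Leg 2: desired track 253.6°; wind correction -21.3° → command heading 232.3°, groundspeed 138.6 kt
Leg 3: desired track 130.6°; wind correction +3.6° → command heading 134.2°, groundspeed 76.8 kt
Leg 4: desired track 135.8°; wind correction +1.5° → command heading 137.3°, groundspeed 76.5 kt

Leg 1: heading=244.2°, groundspeed=147.8 kt
Leg 2: heading=232.3°, groundspeed=138.6 kt
Leg 3: heading=134.2°, groundspeed=76.8 kt
Leg 4: heading=137.3°, groundspeed=76.5 kt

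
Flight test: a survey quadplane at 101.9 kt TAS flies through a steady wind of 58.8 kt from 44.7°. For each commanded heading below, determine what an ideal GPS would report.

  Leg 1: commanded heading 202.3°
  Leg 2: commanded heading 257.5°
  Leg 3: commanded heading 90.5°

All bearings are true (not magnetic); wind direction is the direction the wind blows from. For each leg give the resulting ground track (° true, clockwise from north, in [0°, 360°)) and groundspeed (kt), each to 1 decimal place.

Leg 1: track=210.5°, groundspeed=157.9 kt
Leg 2: track=245.6°, groundspeed=154.6 kt
Leg 3: track=125.2°, groundspeed=74.1 kt

Leg 1: heading 202.3°; drift +8.2° → track 210.5°, groundspeed 157.9 kt
Leg 2: heading 257.5°; drift -11.9° → track 245.6°, groundspeed 154.6 kt
Leg 3: heading 90.5°; drift +34.7° → track 125.2°, groundspeed 74.1 kt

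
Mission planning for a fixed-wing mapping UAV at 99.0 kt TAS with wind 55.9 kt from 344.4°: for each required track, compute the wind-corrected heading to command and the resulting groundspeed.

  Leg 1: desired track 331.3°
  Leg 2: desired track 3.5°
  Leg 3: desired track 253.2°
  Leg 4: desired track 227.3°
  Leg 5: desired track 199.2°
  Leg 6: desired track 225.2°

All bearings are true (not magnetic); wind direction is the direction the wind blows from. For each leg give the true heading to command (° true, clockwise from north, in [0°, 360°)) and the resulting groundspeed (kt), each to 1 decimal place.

Leg 1: heading=338.7°, groundspeed=43.7 kt
Leg 2: heading=352.9°, groundspeed=44.5 kt
Leg 3: heading=287.6°, groundspeed=82.9 kt
Leg 4: heading=257.5°, groundspeed=111.0 kt
Leg 5: heading=218.0°, groundspeed=139.6 kt
Leg 6: heading=254.7°, groundspeed=113.4 kt

Leg 1: desired track 331.3°; wind correction +7.4° → command heading 338.7°, groundspeed 43.7 kt
Leg 2: desired track 3.5°; wind correction -10.6° → command heading 352.9°, groundspeed 44.5 kt
Leg 3: desired track 253.2°; wind correction +34.4° → command heading 287.6°, groundspeed 82.9 kt
Leg 4: desired track 227.3°; wind correction +30.2° → command heading 257.5°, groundspeed 111.0 kt
Leg 5: desired track 199.2°; wind correction +18.8° → command heading 218.0°, groundspeed 139.6 kt
Leg 6: desired track 225.2°; wind correction +29.5° → command heading 254.7°, groundspeed 113.4 kt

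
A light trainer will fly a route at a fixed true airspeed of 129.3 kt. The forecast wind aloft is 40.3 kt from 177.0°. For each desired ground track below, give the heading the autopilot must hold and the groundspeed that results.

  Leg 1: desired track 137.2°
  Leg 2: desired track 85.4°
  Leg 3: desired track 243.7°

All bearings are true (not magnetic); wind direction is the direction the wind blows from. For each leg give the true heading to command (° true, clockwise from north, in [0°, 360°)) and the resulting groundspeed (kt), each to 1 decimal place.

Leg 1: desired track 137.2°; wind correction +11.5° → command heading 148.7°, groundspeed 95.7 kt
Leg 2: desired track 85.4°; wind correction +18.2° → command heading 103.6°, groundspeed 124.0 kt
Leg 3: desired track 243.7°; wind correction -16.6° → command heading 227.1°, groundspeed 107.9 kt

Leg 1: heading=148.7°, groundspeed=95.7 kt
Leg 2: heading=103.6°, groundspeed=124.0 kt
Leg 3: heading=227.1°, groundspeed=107.9 kt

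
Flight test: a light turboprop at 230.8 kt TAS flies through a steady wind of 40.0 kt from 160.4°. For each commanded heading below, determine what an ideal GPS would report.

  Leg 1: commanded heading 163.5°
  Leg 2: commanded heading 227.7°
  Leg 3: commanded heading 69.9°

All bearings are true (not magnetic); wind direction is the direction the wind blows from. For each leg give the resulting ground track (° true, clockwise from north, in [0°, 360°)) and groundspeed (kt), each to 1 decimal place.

Leg 1: track=164.1°, groundspeed=190.9 kt
Leg 2: track=237.4°, groundspeed=218.5 kt
Leg 3: track=60.1°, groundspeed=234.6 kt

Leg 1: heading 163.5°; drift +0.6° → track 164.1°, groundspeed 190.9 kt
Leg 2: heading 227.7°; drift +9.7° → track 237.4°, groundspeed 218.5 kt
Leg 3: heading 69.9°; drift -9.8° → track 60.1°, groundspeed 234.6 kt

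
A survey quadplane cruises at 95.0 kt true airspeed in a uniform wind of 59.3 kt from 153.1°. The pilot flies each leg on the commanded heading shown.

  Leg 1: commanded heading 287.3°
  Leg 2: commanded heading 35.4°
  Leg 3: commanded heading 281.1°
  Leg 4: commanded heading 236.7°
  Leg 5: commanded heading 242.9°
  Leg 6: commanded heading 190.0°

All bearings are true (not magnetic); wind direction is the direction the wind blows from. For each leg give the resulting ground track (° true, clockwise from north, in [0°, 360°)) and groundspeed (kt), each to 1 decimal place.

Leg 1: heading 287.3°; drift +17.3° → track 304.6°, groundspeed 142.8 kt
Leg 2: heading 35.4°; drift -23.2° → track 12.2°, groundspeed 133.3 kt
Leg 3: heading 281.1°; drift +19.6° → track 300.7°, groundspeed 139.6 kt
Leg 4: heading 236.7°; drift +33.7° → track 270.4°, groundspeed 106.2 kt
Leg 5: heading 242.9°; drift +32.0° → track 274.9°, groundspeed 111.8 kt
Leg 6: heading 190.0°; drift +36.8° → track 226.8°, groundspeed 59.4 kt

Leg 1: track=304.6°, groundspeed=142.8 kt
Leg 2: track=12.2°, groundspeed=133.3 kt
Leg 3: track=300.7°, groundspeed=139.6 kt
Leg 4: track=270.4°, groundspeed=106.2 kt
Leg 5: track=274.9°, groundspeed=111.8 kt
Leg 6: track=226.8°, groundspeed=59.4 kt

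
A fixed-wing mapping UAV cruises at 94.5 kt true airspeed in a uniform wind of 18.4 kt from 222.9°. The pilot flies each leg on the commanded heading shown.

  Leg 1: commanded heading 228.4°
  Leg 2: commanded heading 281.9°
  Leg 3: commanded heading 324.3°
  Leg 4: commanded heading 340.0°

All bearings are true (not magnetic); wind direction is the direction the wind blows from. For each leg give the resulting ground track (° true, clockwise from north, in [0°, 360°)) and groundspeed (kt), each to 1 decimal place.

Leg 1: heading 228.4°; drift +1.3° → track 229.7°, groundspeed 76.2 kt
Leg 2: heading 281.9°; drift +10.5° → track 292.4°, groundspeed 86.5 kt
Leg 3: heading 324.3°; drift +10.4° → track 334.7°, groundspeed 99.8 kt
Leg 4: heading 340.0°; drift +9.0° → track 349.0°, groundspeed 104.2 kt

Leg 1: track=229.7°, groundspeed=76.2 kt
Leg 2: track=292.4°, groundspeed=86.5 kt
Leg 3: track=334.7°, groundspeed=99.8 kt
Leg 4: track=349.0°, groundspeed=104.2 kt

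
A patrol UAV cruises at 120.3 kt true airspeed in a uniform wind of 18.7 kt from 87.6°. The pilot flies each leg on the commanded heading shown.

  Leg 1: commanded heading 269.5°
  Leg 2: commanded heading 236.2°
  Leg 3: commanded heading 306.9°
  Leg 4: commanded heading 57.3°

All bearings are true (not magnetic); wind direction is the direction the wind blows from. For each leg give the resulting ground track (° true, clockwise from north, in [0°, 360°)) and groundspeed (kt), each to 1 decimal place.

Leg 1: heading 269.5°; drift -0.3° → track 269.2°, groundspeed 139.0 kt
Leg 2: heading 236.2°; drift +4.1° → track 240.3°, groundspeed 136.6 kt
Leg 3: heading 306.9°; drift -5.0° → track 301.9°, groundspeed 135.3 kt
Leg 4: heading 57.3°; drift -5.2° → track 52.1°, groundspeed 104.6 kt

Leg 1: track=269.2°, groundspeed=139.0 kt
Leg 2: track=240.3°, groundspeed=136.6 kt
Leg 3: track=301.9°, groundspeed=135.3 kt
Leg 4: track=52.1°, groundspeed=104.6 kt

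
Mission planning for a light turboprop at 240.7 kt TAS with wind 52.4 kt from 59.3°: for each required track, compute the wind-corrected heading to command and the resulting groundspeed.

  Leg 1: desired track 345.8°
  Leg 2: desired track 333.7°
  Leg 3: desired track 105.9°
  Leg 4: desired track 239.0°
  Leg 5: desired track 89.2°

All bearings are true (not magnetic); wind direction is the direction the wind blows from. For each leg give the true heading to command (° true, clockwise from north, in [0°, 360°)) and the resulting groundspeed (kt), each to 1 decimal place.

Leg 1: heading=357.8°, groundspeed=220.5 kt
Leg 2: heading=346.2°, groundspeed=230.9 kt
Leg 3: heading=96.8°, groundspeed=201.7 kt
Leg 4: heading=238.9°, groundspeed=293.1 kt
Leg 5: heading=83.0°, groundspeed=193.9 kt

Leg 1: desired track 345.8°; wind correction +12.0° → command heading 357.8°, groundspeed 220.5 kt
Leg 2: desired track 333.7°; wind correction +12.5° → command heading 346.2°, groundspeed 230.9 kt
Leg 3: desired track 105.9°; wind correction -9.1° → command heading 96.8°, groundspeed 201.7 kt
Leg 4: desired track 239.0°; wind correction -0.1° → command heading 238.9°, groundspeed 293.1 kt
Leg 5: desired track 89.2°; wind correction -6.2° → command heading 83.0°, groundspeed 193.9 kt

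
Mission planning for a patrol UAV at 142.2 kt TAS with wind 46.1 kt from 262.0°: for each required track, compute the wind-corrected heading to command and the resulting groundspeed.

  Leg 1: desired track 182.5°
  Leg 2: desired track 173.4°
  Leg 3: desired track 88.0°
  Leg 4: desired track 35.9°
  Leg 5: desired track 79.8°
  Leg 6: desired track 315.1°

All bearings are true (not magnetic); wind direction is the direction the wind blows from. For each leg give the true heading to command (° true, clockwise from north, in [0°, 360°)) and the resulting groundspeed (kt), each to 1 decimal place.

Leg 1: desired track 182.5°; wind correction +18.6° → command heading 201.1°, groundspeed 126.4 kt
Leg 2: desired track 173.4°; wind correction +18.9° → command heading 192.3°, groundspeed 133.4 kt
Leg 3: desired track 88.0°; wind correction +1.9° → command heading 89.9°, groundspeed 188.0 kt
Leg 4: desired track 35.9°; wind correction -13.5° → command heading 22.4°, groundspeed 170.2 kt
Leg 5: desired track 79.8°; wind correction -0.7° → command heading 79.1°, groundspeed 188.3 kt
Leg 6: desired track 315.1°; wind correction -15.0° → command heading 300.1°, groundspeed 109.7 kt

Leg 1: heading=201.1°, groundspeed=126.4 kt
Leg 2: heading=192.3°, groundspeed=133.4 kt
Leg 3: heading=89.9°, groundspeed=188.0 kt
Leg 4: heading=22.4°, groundspeed=170.2 kt
Leg 5: heading=79.1°, groundspeed=188.3 kt
Leg 6: heading=300.1°, groundspeed=109.7 kt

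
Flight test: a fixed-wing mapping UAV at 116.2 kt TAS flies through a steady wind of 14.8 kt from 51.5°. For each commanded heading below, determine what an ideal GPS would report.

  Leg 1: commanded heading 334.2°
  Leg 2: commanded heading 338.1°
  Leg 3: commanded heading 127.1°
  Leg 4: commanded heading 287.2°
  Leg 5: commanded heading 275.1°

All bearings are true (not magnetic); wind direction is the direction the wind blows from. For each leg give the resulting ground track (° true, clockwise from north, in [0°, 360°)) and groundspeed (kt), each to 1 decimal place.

Leg 1: heading 334.2°; drift -7.3° → track 326.9°, groundspeed 113.9 kt
Leg 2: heading 338.1°; drift -7.2° → track 330.9°, groundspeed 112.9 kt
Leg 3: heading 127.1°; drift +7.3° → track 134.4°, groundspeed 113.4 kt
Leg 4: heading 287.2°; drift -5.6° → track 281.6°, groundspeed 125.1 kt
Leg 5: heading 275.1°; drift -4.6° → track 270.5°, groundspeed 127.3 kt

Leg 1: track=326.9°, groundspeed=113.9 kt
Leg 2: track=330.9°, groundspeed=112.9 kt
Leg 3: track=134.4°, groundspeed=113.4 kt
Leg 4: track=281.6°, groundspeed=125.1 kt
Leg 5: track=270.5°, groundspeed=127.3 kt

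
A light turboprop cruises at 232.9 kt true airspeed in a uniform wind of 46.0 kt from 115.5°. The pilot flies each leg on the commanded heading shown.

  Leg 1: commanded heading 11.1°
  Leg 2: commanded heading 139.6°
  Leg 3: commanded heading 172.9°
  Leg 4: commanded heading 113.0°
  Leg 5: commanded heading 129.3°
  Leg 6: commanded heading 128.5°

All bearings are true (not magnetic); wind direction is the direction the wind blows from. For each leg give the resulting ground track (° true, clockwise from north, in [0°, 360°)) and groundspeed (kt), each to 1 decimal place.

Leg 1: heading 11.1°; drift -10.3° → track 0.8°, groundspeed 248.4 kt
Leg 2: heading 139.6°; drift +5.6° → track 145.2°, groundspeed 191.8 kt
Leg 3: heading 172.9°; drift +10.5° → track 183.4°, groundspeed 211.7 kt
Leg 4: heading 113.0°; drift -0.6° → track 112.4°, groundspeed 187.0 kt
Leg 5: heading 129.3°; drift +3.3° → track 132.6°, groundspeed 188.5 kt
Leg 6: heading 128.5°; drift +3.1° → track 131.6°, groundspeed 188.4 kt

Leg 1: track=0.8°, groundspeed=248.4 kt
Leg 2: track=145.2°, groundspeed=191.8 kt
Leg 3: track=183.4°, groundspeed=211.7 kt
Leg 4: track=112.4°, groundspeed=187.0 kt
Leg 5: track=132.6°, groundspeed=188.5 kt
Leg 6: track=131.6°, groundspeed=188.4 kt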